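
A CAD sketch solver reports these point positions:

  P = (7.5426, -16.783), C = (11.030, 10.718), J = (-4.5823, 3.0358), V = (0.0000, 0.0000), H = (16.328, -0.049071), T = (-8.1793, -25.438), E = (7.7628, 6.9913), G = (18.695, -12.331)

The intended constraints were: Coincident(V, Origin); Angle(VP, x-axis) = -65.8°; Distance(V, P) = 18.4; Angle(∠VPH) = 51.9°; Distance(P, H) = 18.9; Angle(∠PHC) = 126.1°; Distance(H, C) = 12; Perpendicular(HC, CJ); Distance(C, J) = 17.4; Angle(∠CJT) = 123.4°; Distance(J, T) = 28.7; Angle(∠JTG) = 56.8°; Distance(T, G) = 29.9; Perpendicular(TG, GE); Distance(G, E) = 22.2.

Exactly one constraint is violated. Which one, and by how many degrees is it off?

Perpendicular(TG, GE) — off by 3.50°.

V = (0.00, 0.00) ✓; VP at -65.80° ✓; |VP| = 18.40 ✓; ∠VPH = 51.90° ✓; |PH| = 18.90 ✓; ∠PHC = 126.1° ✓; |HC| = 12.00 ✓; ∠(HC, CJ) = 90.00° ✓; |CJ| = 17.40 ✓; ∠CJT = 123.4° ✓; |JT| = 28.70 ✓; ∠JTG = 56.80° ✓; |TG| = 29.90 ✓; ∠(TG, GE) = 93.50° ✗; |GE| = 22.20 ✓.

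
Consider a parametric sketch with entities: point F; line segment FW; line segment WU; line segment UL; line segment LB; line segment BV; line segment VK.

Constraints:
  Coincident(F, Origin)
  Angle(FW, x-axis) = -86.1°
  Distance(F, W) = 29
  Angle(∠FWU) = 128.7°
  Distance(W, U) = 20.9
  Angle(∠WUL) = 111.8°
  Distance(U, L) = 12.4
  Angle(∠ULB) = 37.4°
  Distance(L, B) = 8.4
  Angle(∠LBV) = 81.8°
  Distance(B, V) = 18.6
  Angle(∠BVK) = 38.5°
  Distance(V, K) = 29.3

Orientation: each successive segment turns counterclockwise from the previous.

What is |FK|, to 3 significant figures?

47.9

∠LBV = 81.8° gives BV at -85.8° from the x-axis; with |BV| = 18.6, V = (22.5, -52.0). ∠BVK = 38.5° gives VK at 55.7° from the x-axis; with |VK| = 29.3, K = (39.0, -27.8). Then |FK| = |K − F| = 47.9.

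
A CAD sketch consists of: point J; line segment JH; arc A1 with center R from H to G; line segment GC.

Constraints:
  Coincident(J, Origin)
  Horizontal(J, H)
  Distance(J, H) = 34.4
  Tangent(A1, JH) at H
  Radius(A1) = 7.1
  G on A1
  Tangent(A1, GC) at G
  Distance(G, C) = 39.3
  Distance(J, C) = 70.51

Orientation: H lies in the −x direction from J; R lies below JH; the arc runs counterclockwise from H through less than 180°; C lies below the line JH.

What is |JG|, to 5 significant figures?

40.850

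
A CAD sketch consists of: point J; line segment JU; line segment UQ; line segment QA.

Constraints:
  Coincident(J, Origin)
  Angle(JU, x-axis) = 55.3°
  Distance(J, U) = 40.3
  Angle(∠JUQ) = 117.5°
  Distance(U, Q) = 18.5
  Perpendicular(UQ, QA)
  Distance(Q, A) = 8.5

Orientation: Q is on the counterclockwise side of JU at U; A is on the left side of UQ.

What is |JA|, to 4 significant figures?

46.04

J is at the origin; JU runs at 55.3° with length 40.3, so U = 40.3·(cos 55.3°, sin 55.3°) = (22.94, 33.13). ∠JUQ = 117.5°, so UQ runs at 55.3° + (180° − 117.5°) = 117.8° from the x-axis; with |UQ| = 18.5, Q = U + 18.5·(cos 117.8°, sin 117.8°) = (14.31, 49.50). UQ is perpendicular to QA; with |QA| = 8.5 on the left of UQ, A = Q + 8.5·(-0.8846, -0.4664) = (6.795, 45.53). Then |JA| = |A − J| = 46.04.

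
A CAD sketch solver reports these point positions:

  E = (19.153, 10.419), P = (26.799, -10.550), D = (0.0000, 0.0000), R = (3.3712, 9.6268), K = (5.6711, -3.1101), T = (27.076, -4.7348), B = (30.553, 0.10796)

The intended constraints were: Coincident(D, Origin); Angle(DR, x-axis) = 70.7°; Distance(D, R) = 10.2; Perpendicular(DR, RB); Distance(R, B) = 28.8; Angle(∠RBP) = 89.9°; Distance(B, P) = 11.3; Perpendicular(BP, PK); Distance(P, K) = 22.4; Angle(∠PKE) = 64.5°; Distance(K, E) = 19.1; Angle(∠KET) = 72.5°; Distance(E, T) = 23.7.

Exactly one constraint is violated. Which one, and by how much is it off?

Distance(E, T) = 23.7 — off by 6.60.

D = (0.00, 0.00) ✓; DR at 70.70° ✓; |DR| = 10.20 ✓; ∠(DR, RB) = 90.00° ✓; |RB| = 28.80 ✓; ∠RBP = 89.90° ✓; |BP| = 11.30 ✓; ∠(BP, PK) = 90.00° ✓; |PK| = 22.40 ✓; ∠PKE = 64.50° ✓; |KE| = 19.10 ✓; ∠KET = 72.50° ✓; |ET| = 17.10 ✗.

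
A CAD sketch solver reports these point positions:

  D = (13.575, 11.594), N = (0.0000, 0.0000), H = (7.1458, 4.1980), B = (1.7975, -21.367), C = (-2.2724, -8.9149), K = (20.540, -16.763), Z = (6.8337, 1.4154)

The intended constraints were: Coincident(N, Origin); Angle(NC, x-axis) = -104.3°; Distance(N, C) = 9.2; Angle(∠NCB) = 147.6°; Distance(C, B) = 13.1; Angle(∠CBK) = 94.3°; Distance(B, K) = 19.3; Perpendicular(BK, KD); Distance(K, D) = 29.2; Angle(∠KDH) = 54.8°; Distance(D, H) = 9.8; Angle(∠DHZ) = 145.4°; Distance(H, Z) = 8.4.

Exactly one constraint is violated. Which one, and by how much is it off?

Distance(H, Z) = 8.4 — off by 5.60.

N = (0.00, 0.00) ✓; NC at -104.3° ✓; |NC| = 9.200 ✓; ∠NCB = 147.6° ✓; |CB| = 13.10 ✓; ∠CBK = 94.30° ✓; |BK| = 19.30 ✓; ∠(BK, KD) = 90.00° ✓; |KD| = 29.20 ✓; ∠KDH = 54.80° ✓; |DH| = 9.800 ✓; ∠DHZ = 145.4° ✓; |HZ| = 2.800 ✗.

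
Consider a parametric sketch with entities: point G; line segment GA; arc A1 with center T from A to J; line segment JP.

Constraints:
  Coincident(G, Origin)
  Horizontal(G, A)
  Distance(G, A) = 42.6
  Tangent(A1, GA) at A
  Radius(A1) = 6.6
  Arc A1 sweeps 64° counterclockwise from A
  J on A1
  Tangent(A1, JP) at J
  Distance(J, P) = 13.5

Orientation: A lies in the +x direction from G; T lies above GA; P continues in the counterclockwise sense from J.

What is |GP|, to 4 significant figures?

56.71

On A1, A sits at bearing -90° from T; a 64° counterclockwise sweep puts J at bearing -26°, so J = T + 6.6·(cos -26°, sin -26°) = (48.53, 3.707). Tangency of A1 to JP means the radius TJ is perpendicular to JP, so JP runs along (−sin -26°, cos -26°); with |JP| = 13.5, P = (54.45, 15.84). Then |GP| = |P − G| = 56.71.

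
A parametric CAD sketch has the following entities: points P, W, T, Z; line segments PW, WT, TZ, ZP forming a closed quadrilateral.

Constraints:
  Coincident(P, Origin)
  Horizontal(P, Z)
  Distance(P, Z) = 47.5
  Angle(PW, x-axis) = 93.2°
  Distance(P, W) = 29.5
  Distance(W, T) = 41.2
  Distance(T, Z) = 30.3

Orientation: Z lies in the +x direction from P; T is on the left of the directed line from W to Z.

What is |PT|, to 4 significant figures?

49.19

Checks: |WT| = 41.20 ✓; |TZ| = 30.30 ✓.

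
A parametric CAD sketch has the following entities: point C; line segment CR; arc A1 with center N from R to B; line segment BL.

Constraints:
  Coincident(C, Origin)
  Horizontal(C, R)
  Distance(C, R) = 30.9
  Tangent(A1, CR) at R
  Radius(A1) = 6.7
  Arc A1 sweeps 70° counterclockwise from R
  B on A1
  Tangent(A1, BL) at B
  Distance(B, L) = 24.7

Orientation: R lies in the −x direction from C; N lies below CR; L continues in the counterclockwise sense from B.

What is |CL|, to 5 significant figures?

53.349

C is at the origin; CR is horizontal with |CR| = 30.9 and R on the −x side, so R = (-30.900, 0.0000). A1 meets CR tangentially, so NR is at right angles to CR, so N = R + (0, -6.7) = (-30.900, -6.7000). On A1, R sits at bearing 90° from N; a 70° counterclockwise sweep puts B at bearing 160°, so B = N + 6.7·(cos 160°, sin 160°) = (-37.196, -4.4085). The tangent condition forces NB to be normal to BL, so BL runs along (−sin 160°, cos 160°); with |BL| = 24.7, L = (-45.644, -27.619). Then |CL| = |L − C| = 53.349.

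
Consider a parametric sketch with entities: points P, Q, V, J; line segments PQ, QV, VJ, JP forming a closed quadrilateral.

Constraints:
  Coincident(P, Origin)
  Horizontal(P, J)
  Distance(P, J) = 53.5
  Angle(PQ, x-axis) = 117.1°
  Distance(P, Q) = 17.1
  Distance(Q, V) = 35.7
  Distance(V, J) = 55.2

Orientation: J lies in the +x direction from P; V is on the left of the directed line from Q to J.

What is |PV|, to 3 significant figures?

44.4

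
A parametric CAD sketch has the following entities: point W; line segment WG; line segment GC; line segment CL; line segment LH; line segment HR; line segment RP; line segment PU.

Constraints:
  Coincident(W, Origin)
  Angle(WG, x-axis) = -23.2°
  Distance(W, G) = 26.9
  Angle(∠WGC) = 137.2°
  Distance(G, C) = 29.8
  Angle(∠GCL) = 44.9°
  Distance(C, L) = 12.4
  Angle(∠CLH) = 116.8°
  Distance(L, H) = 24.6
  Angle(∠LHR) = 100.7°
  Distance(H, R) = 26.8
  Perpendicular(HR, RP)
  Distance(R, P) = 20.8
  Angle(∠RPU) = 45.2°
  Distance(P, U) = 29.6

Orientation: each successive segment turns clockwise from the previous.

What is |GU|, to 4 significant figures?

4.998

W is at the origin; WG runs at -23.2° with length 26.9, so G = (24.72, -10.60). ∠WGC = 137.2° gives GC at -66.00° from the x-axis; with |GC| = 29.8, C = (36.85, -37.82). ∠GCL = 44.9° gives CL at 158.9° from the x-axis; with |CL| = 12.4, L = (25.28, -33.36). ∠CLH = 116.8° gives LH at 95.70° from the x-axis; with |LH| = 24.6, H = (22.83, -8.878). ∠LHR = 100.7° gives HR at 16.40° from the x-axis; with |HR| = 26.8, R = (48.54, -1.312). HR is perpendicular to RP, so RP runs at -73.60°; with |RP| = 20.8, P = (54.42, -21.27). ∠RPU = 45.2° gives PU at 151.6° from the x-axis; with |PU| = 29.6, U = (28.38, -7.187). Then |GU| = |U − G| = 4.998.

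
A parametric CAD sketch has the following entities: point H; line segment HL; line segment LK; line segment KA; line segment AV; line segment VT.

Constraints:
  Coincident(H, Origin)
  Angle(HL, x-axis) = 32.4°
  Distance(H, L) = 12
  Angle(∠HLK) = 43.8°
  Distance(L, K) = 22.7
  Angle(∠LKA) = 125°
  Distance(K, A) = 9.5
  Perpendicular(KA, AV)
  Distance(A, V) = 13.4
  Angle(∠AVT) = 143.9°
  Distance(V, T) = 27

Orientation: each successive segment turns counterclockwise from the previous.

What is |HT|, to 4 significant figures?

19.64

KA ⟂ AV, so AV runs at -46.40°; with |AV| = 13.4, V = (-9.759, -5.339). ∠AVT = 143.9° gives VT at -10.30° from the x-axis; with |VT| = 27.0, T = (16.81, -10.17). Then |HT| = |T − H| = 19.64.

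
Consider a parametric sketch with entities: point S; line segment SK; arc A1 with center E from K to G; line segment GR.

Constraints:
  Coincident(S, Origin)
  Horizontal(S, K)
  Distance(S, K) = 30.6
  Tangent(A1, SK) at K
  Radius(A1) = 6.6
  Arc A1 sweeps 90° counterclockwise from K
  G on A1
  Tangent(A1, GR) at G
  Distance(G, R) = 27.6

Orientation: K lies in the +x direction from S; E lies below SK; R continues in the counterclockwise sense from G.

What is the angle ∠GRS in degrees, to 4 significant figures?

35.06°

On A1, K sits at bearing 90° from E; a 90° counterclockwise sweep puts G at bearing 180°, so G = E + 6.6·(cos 180°, sin 180°) = (24.00, -6.600). A1 meets GR tangentially, so EG is at right angles to GR, so GR runs along (−sin 180°, cos 180°); with |GR| = 27.6, R = (24.00, -34.20). Then cos ∠GRS = RG·RS / (|RG||RS|), giving 35.06°.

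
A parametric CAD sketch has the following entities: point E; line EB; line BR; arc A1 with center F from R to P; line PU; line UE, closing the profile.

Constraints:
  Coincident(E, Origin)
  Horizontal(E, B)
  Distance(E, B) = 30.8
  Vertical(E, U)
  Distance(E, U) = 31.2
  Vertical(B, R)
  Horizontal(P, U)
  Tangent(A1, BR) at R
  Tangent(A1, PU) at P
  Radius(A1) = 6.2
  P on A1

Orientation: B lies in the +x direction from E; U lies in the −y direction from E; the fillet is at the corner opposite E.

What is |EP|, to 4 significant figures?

39.73

The virtual corner opposite E is at (30.80, -31.20). The tangent condition forces FR to be normal to BR and since A1 is tangent to PU there, FP ⟂ PU, with radius 6.2, so the center F sits 6.2 in from both sides at F = (24.60, -25.00). That places the tangent points at R = (30.80, -25.00) on BR and P = (24.60, -31.20) on PU. Then |EP| = |P − E| = 39.73.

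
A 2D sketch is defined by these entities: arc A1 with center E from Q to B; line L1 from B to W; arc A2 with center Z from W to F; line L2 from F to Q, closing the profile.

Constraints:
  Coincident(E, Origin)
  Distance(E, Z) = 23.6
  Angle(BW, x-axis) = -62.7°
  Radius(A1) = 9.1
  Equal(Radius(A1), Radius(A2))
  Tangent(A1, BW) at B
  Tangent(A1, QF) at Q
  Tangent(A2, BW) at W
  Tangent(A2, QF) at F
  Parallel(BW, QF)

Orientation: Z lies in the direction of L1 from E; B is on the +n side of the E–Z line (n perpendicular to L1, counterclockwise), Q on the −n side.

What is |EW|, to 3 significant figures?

25.3

Tangency of A1 to both parallel lines with radius 9.1 puts B and Q at E ± 9.1·n: B = (8.09, 4.17), Q = (-8.09, -4.17). Equal radii place W and F the same way about Z: W = Z + 9.1·n = (18.9, -16.8), F = Z − 9.1·n = (2.74, -25.1). Then |EW| = |W − E| = 25.3.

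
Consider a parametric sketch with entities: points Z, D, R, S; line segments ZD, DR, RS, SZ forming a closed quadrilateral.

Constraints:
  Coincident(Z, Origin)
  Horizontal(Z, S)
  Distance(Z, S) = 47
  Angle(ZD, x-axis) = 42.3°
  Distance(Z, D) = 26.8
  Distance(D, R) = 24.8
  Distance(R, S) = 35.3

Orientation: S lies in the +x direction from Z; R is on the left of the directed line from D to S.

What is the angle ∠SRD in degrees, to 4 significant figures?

62.92°

Checks: |DR| = 24.80 ✓; |RS| = 35.30 ✓.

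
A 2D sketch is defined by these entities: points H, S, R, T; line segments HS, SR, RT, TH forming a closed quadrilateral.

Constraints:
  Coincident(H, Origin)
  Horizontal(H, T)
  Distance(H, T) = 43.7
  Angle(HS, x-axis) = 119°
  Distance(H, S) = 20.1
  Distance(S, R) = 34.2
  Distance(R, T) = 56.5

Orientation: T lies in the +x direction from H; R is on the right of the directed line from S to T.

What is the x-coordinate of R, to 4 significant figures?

-10.30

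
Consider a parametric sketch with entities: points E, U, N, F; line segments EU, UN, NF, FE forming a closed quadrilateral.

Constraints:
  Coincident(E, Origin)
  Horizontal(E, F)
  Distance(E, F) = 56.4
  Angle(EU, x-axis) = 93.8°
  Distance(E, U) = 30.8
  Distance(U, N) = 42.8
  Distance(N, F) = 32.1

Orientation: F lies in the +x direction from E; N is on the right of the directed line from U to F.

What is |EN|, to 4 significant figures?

24.60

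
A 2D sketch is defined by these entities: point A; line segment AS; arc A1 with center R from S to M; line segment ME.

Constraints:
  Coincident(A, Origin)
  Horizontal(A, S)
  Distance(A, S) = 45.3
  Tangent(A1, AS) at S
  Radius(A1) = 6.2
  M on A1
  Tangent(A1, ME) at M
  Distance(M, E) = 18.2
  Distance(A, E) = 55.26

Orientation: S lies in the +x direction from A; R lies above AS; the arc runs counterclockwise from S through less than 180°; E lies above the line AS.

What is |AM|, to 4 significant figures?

51.92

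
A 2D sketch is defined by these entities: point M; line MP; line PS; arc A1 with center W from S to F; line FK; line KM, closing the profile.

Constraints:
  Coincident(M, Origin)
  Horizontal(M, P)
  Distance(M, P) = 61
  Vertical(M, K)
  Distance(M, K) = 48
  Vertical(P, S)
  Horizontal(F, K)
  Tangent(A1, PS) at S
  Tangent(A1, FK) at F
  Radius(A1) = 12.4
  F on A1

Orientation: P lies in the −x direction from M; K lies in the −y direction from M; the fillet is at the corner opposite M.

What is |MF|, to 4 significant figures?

68.31

M is at the origin; M and P share the same y with |MP| = 61.0 and P on the −x side, so P = (-61.00, 0.000). MK is vertical with |MK| = 48.0 and K on the −y side, so K = (0.000, -48.00). The virtual corner opposite M is at (-61.00, -48.00). A1 meets PS tangentially, so WS is at right angles to PS and the tangent condition forces WF to be normal to FK, with radius 12.4, so the center W sits 12.4 in from both sides at W = (-48.60, -35.60). That places the tangent points at S = (-61.00, -35.60) on PS and F = (-48.60, -48.00) on FK. Then |MF| = |F − M| = 68.31.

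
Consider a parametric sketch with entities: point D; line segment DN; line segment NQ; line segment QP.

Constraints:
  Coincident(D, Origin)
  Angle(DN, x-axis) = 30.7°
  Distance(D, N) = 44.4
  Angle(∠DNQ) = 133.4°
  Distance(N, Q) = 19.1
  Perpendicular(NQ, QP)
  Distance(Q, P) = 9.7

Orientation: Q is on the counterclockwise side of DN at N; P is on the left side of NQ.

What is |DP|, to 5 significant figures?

54.496

D is at the origin; DN runs at 30.7° with length 44.4, so N = 44.4·(cos 30.7°, sin 30.7°) = (38.177, 22.668). ∠DNQ = 133.4°, so NQ runs at 30.7° + (180° − 133.4°) = 77.300° from the x-axis; with |NQ| = 19.1, Q = N + 19.1·(cos 77.300°, sin 77.300°) = (42.377, 41.301). NQ is perpendicular to QP; with |QP| = 9.7 on the left of NQ, P = Q + 9.7·(-0.97553, 0.21985) = (32.914, 43.433). Then |DP| = |P − D| = 54.496.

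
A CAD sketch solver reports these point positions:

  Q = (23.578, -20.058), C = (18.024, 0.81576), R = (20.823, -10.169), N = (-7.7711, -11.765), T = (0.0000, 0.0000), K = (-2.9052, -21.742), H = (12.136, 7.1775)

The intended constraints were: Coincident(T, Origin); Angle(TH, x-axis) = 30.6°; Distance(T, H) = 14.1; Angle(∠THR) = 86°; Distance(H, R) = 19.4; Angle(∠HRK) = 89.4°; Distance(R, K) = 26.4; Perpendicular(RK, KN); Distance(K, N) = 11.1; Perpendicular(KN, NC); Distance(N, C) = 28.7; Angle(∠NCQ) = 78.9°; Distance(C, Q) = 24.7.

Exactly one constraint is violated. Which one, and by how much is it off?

Distance(C, Q) = 24.7 — off by 3.10.

T = (0.00, 0.00) ✓; TH at 30.60° ✓; |TH| = 14.10 ✓; ∠THR = 86.00° ✓; |HR| = 19.40 ✓; ∠HRK = 89.40° ✓; |RK| = 26.40 ✓; ∠(RK, KN) = 90.00° ✓; |KN| = 11.10 ✓; ∠(KN, NC) = 90.00° ✓; |NC| = 28.70 ✓; ∠NCQ = 78.90° ✓; |CQ| = 21.60 ✗.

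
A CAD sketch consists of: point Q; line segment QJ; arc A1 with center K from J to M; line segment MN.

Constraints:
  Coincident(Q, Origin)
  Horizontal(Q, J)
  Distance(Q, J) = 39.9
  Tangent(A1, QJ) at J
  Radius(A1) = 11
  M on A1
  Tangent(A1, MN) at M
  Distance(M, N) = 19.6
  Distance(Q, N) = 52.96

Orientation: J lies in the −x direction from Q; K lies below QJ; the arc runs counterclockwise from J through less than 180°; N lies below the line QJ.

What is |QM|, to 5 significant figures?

52.231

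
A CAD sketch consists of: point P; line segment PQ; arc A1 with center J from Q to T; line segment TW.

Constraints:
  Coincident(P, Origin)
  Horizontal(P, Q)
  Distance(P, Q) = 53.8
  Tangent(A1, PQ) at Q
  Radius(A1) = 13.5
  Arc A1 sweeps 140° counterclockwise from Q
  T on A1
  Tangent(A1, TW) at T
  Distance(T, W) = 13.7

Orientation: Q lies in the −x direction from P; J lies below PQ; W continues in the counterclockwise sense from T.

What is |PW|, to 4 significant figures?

61.38

P is at the origin; PQ is horizontal with |PQ| = 53.8 and Q on the −x side, so Q = (-53.80, 0.000). Since A1 is tangent to PQ there, JQ ⟂ PQ, so J = Q + (0, -13.5) = (-53.80, -13.50). On A1, Q sits at bearing 90° from J; a 140° counterclockwise sweep puts T at bearing 230°, so T = J + 13.5·(cos 230°, sin 230°) = (-62.48, -23.84). A1 meets TW tangentially, so JT is at right angles to TW, so TW runs along (−sin 230°, cos 230°); with |TW| = 13.7, W = (-51.98, -32.65). Then |PW| = |W − P| = 61.38.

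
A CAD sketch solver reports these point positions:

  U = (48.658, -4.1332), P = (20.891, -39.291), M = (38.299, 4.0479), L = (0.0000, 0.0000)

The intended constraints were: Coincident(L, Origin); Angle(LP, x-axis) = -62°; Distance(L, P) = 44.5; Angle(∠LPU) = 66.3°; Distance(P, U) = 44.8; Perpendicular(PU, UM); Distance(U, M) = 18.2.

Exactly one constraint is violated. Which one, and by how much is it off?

Distance(U, M) = 18.2 — off by 5.00.

L = (0.00, 0.00) ✓; LP at -62.00° ✓; |LP| = 44.50 ✓; ∠LPU = 66.30° ✓; |PU| = 44.80 ✓; ∠(PU, UM) = 90.00° ✓; |UM| = 13.20 ✗.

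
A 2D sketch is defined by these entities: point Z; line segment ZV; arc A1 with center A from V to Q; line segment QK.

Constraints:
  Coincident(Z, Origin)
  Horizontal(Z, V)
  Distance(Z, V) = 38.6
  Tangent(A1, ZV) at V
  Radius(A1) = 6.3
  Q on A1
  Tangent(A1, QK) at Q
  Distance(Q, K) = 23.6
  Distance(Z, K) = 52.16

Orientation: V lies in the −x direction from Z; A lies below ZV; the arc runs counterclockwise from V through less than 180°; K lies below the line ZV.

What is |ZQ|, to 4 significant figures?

45.40

Z is at the origin; ZV is horizontal with |ZV| = 38.6 and V on the −x side, so V = (-38.60, 0.000). The tangent condition forces AV to be normal to ZV, so A = V + (0, -6.3) = (-38.60, -6.300). Since AQ ⟂ QK (tangency), |AK| = √(6.3² + 23.6²) = 24.43 regardless of where Q sits on A1. So K lies on both circle(Z, 52.16) and circle(A, 24.43); the below-ZV intersection is K = (-42.36, -30.44). Q is the foot of the tangent from K: Q = (-44.86, -6.969).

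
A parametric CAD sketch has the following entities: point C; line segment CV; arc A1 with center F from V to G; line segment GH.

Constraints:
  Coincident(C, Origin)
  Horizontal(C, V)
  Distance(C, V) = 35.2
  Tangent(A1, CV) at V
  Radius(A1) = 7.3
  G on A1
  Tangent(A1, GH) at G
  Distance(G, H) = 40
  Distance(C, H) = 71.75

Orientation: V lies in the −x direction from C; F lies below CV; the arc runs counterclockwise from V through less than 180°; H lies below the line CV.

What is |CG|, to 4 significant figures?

41.91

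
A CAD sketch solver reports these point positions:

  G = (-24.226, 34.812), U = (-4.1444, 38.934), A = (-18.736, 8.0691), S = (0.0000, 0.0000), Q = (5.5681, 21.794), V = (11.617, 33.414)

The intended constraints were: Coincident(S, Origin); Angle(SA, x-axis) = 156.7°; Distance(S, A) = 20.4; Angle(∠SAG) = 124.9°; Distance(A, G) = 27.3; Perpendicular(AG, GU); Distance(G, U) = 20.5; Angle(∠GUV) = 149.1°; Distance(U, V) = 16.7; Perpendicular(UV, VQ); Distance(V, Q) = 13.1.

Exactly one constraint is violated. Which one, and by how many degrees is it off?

Perpendicular(UV, VQ) — off by 8.20°.

S = (0.00, 0.00) ✓; SA at 156.7° ✓; |SA| = 20.40 ✓; ∠SAG = 124.9° ✓; |AG| = 27.30 ✓; ∠(AG, GU) = 90.00° ✓; |GU| = 20.50 ✓; ∠GUV = 149.1° ✓; |UV| = 16.70 ✓; ∠(UV, VQ) = 98.20° ✗; |VQ| = 13.10 ✓.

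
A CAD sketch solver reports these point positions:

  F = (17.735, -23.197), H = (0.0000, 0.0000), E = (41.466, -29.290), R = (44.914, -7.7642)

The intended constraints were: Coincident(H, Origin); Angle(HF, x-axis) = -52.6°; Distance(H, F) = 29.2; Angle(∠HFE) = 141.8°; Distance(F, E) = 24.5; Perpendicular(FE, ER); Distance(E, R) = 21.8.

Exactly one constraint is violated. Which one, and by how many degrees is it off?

Perpendicular(FE, ER) — off by 5.30°.

H = (0.00, 0.00) ✓; HF at -52.60° ✓; |HF| = 29.20 ✓; ∠HFE = 141.8° ✓; |FE| = 24.50 ✓; ∠(FE, ER) = 95.30° ✗; |ER| = 21.80 ✓.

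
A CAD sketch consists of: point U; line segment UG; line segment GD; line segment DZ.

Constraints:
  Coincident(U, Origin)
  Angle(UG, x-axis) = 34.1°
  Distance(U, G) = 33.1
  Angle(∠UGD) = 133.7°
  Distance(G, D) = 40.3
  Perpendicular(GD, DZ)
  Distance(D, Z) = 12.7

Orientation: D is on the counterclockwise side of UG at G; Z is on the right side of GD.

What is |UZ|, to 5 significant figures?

73.021

∠UGD = 133.7°, so GD runs at 34.1° + (180° − 133.7°) = 80.400° from the x-axis; with |GD| = 40.3, D = G + 40.3·(cos 80.400°, sin 80.400°) = (34.130, 58.293). The perpendicularity gives DZ at right angles to GD; with |DZ| = 12.7 on the right of GD, Z = D + 12.7·(0.98600, -0.16677) = (46.652, 56.175). Then |UZ| = |Z − U| = 73.021.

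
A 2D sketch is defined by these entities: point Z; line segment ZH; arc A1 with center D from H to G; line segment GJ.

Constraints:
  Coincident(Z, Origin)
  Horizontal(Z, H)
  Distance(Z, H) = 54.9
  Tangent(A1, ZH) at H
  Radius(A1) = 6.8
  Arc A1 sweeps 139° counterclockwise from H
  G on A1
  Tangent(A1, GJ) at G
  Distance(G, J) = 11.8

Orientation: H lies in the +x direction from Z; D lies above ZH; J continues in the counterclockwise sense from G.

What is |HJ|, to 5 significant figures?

20.169

On A1, H sits at bearing -90° from D; a 139° counterclockwise sweep puts G at bearing 49°, so G = D + 6.8·(cos 49°, sin 49°) = (59.361, 11.932). A1 meets GJ tangentially, so DG is at right angles to GJ, so GJ runs along (−sin 49°, cos 49°); with |GJ| = 11.8, J = (50.456, 19.674). Then |HJ| = |J − H| = 20.169.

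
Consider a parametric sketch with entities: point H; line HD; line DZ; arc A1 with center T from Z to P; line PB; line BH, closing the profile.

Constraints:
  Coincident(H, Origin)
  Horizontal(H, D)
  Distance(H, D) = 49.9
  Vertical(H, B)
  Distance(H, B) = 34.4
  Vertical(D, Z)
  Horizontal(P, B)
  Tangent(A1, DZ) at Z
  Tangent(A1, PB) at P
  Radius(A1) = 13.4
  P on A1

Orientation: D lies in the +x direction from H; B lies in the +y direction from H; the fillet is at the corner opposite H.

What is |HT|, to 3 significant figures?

42.1

H is at the origin; H and D share the same y with |HD| = 49.9 and D on the +x side, so D = (49.9, 0.00). H and B share the same x with |HB| = 34.4 and B on the +y side, so B = (0.00, 34.4). The virtual corner opposite H is at (49.9, 34.4). Tangency of A1 to DZ means the radius TZ is perpendicular to DZ and since A1 is tangent to PB there, TP ⟂ PB, with radius 13.4, so the center T sits 13.4 in from both sides at T = (36.5, 21.0). Then |HT| = |T − H| = 42.1.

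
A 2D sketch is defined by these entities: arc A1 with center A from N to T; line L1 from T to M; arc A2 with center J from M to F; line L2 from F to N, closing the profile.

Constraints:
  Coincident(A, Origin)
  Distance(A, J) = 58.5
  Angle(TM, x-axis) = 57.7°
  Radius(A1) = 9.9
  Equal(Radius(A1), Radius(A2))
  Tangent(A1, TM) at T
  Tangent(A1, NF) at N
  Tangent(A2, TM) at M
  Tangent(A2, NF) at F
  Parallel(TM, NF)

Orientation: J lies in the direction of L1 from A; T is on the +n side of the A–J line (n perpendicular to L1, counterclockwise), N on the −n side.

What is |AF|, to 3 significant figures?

59.3

The slot axis is L1's direction at 57.7°, so u = (cos 57.7°, sin 57.7°) = (0.534, 0.845) and n = (−sin 57.7°, cos 57.7°) = (-0.845, 0.534). A is at the origin and J lies 58.5 along u from A, so J = 58.5·u = (31.3, 49.4). Tangency of A1 to both parallel lines with radius 9.9 puts T and N at A ± 9.9·n: T = (-8.37, 5.29), N = (8.37, -5.29). Equal radii place M and F the same way about J: M = J + 9.9·n = (22.9, 54.7), F = J − 9.9·n = (39.6, 44.2). Then |AF| = |F − A| = 59.3.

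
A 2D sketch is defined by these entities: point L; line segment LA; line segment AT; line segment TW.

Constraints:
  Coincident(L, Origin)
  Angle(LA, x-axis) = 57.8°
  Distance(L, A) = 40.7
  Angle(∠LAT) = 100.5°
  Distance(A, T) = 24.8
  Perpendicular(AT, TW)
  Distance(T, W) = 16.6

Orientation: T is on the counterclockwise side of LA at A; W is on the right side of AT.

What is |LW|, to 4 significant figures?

65.14

L is at the origin; LA runs at 57.8° with length 40.7, so A = 40.7·(cos 57.8°, sin 57.8°) = (21.69, 34.44). ∠LAT = 100.5°, so AT runs at 57.8° + (180° − 100.5°) = 137.3° from the x-axis; with |AT| = 24.8, T = A + 24.8·(cos 137.3°, sin 137.3°) = (3.462, 51.26). AT is perpendicular to TW; with |TW| = 16.6 on the right of AT, W = T + 16.6·(0.6782, 0.7349) = (14.72, 63.46). Then |LW| = |W − L| = 65.14.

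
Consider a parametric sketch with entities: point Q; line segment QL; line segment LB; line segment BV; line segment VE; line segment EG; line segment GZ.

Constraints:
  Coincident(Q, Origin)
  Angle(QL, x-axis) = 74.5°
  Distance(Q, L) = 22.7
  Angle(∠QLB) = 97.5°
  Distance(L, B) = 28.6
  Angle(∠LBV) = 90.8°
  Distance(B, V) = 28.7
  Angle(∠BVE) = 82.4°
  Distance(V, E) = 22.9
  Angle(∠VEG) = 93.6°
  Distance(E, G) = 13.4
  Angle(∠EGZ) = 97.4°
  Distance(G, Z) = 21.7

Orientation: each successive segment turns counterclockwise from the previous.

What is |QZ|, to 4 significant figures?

33.64

∠VEG = 93.6° gives EG at 70.20° from the x-axis; with |EG| = 13.4, G = (-5.312, 13.01). ∠EGZ = 97.4° gives GZ at 152.8° from the x-axis; with |GZ| = 21.7, Z = (-24.61, 22.93). Then |QZ| = |Z − Q| = 33.64.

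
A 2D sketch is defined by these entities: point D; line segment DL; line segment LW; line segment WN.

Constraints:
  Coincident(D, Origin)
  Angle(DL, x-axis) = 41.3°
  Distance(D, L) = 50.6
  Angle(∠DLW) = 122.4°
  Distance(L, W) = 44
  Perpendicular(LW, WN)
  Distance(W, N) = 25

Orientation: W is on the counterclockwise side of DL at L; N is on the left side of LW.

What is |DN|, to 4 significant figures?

73.29

D is at the origin; DL runs at 41.3° with length 50.6, so L = 50.6·(cos 41.3°, sin 41.3°) = (38.01, 33.40). ∠DLW = 122.4°, so LW runs at 41.3° + (180° − 122.4°) = 98.90° from the x-axis; with |LW| = 44.0, W = L + 44.0·(cos 98.90°, sin 98.90°) = (31.21, 76.87). LW is perpendicular to WN; with |WN| = 25.0 on the left of LW, N = W + 25.0·(-0.9880, -0.1547) = (6.508, 73.00). Then |DN| = |N − D| = 73.29.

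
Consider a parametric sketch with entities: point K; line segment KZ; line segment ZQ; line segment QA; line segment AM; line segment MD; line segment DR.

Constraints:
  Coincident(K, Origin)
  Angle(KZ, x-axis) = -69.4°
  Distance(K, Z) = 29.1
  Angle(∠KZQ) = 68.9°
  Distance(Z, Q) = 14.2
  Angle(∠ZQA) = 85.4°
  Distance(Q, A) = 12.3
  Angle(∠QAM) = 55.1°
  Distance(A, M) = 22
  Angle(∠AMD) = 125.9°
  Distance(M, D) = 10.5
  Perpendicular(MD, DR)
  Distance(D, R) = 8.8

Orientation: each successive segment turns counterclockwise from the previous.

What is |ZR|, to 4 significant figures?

12.97

K is at the origin; KZ runs at -69.4° with length 29.1, so Z = (10.24, -27.24). ∠KZQ = 68.9° gives ZQ at 41.70° from the x-axis; with |ZQ| = 14.2, Q = (20.84, -17.79). ∠ZQA = 85.4° gives QA at 136.3° from the x-axis; with |QA| = 12.3, A = (11.95, -9.295). ∠QAM = 55.1° gives AM at -98.80° from the x-axis; with |AM| = 22.0, M = (8.583, -31.04). ∠AMD = 125.9° gives MD at -44.70° from the x-axis; with |MD| = 10.5, D = (16.05, -38.42). MD ⟂ DR, so DR runs at 45.30°; with |DR| = 8.8, R = (22.24, -32.17). Then |ZR| = |R − Z| = 12.97.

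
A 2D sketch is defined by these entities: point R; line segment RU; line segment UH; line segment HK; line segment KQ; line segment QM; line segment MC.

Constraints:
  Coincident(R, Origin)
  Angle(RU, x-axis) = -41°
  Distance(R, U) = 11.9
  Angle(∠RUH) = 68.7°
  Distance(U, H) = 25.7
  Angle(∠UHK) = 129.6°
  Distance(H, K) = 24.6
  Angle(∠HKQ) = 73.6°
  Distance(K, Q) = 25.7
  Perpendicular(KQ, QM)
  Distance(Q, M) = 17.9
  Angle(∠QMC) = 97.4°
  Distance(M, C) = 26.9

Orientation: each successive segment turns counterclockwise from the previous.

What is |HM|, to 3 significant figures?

19.6

R is at the origin; RU runs at -41.0° with length 11.9, so U = (8.98, -7.81). ∠RUH = 68.7° gives UH at 70.3° from the x-axis; with |UH| = 25.7, H = (17.6, 16.4). ∠UHK = 129.6° gives HK at 121° from the x-axis; with |HK| = 24.6, K = (5.09, 37.5). ∠HKQ = 73.6° gives KQ at -133° from the x-axis; with |KQ| = 25.7, Q = (-12.4, 18.7). The perpendicularity gives QM at right angles to KQ, so QM runs at -42.9°; with |QM| = 17.9, M = (0.703, 6.53). Then |HM| = |M − H| = 19.6.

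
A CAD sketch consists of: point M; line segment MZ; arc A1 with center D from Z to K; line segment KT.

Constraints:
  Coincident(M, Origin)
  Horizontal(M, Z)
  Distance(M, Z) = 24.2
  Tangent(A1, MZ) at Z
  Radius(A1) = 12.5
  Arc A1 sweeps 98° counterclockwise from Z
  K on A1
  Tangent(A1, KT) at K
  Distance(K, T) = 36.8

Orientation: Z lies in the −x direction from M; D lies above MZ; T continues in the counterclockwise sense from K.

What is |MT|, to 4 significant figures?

53.44

On A1, Z sits at bearing -90° from D; a 98° counterclockwise sweep puts K at bearing 8°, so K = D + 12.5·(cos 8°, sin 8°) = (-11.82, 14.24). A1 meets KT tangentially, so DK is at right angles to KT, so KT runs along (−sin 8°, cos 8°); with |KT| = 36.8, T = (-16.94, 50.68). Then |MT| = |T − M| = 53.44.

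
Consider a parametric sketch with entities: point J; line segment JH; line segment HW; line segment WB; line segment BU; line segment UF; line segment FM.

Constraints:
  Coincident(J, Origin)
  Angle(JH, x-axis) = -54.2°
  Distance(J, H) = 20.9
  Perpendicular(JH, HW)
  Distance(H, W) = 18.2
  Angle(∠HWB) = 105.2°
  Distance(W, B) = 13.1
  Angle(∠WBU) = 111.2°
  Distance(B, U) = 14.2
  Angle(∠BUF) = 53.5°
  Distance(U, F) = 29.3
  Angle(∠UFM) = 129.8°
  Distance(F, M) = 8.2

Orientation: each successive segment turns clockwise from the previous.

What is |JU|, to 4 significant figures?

10.21

∠HWB = 105.2° gives WB at 141.0° from the x-axis; with |WB| = 13.1, B = (-12.72, -19.35). ∠WBU = 111.2° gives BU at 72.20° from the x-axis; with |BU| = 14.2, U = (-8.375, -5.833). Then |JU| = |U − J| = 10.21.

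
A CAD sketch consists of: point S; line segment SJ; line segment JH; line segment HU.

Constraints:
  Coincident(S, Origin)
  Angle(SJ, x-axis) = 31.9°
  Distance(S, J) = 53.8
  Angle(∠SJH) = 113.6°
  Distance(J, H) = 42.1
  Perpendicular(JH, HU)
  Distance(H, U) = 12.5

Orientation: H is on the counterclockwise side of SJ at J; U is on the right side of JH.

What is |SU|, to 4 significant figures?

88.71

S is at the origin; SJ runs at 31.9° with length 53.8, so J = 53.8·(cos 31.9°, sin 31.9°) = (45.67, 28.43). ∠SJH = 113.6°, so JH runs at 31.9° + (180° − 113.6°) = 98.30° from the x-axis; with |JH| = 42.1, H = J + 42.1·(cos 98.30°, sin 98.30°) = (39.60, 70.09). The perpendicularity gives HU at right angles to JH; with |HU| = 12.5 on the right of JH, U = H + 12.5·(0.9895, 0.1444) = (51.97, 71.89). Then |SU| = |U − S| = 88.71.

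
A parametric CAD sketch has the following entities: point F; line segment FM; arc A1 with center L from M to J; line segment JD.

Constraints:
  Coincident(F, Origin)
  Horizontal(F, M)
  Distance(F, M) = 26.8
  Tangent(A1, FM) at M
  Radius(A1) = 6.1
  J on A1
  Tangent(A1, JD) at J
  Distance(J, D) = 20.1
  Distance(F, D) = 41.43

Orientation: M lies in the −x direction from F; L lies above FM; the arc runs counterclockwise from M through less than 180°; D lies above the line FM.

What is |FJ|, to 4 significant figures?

23.45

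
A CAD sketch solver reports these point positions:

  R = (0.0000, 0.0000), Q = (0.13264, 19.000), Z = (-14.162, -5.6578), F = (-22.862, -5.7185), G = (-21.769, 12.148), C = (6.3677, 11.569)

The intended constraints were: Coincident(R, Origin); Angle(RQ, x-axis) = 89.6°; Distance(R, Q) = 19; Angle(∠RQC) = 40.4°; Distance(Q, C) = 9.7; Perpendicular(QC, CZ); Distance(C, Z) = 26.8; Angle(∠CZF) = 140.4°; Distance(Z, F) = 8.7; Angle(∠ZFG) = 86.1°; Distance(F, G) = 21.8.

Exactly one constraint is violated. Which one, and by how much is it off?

Distance(F, G) = 21.8 — off by 3.90.

R = (0.00, 0.00) ✓; RQ at 89.60° ✓; |RQ| = 19.00 ✓; ∠RQC = 40.40° ✓; |QC| = 9.700 ✓; ∠(QC, CZ) = 90.00° ✓; |CZ| = 26.80 ✓; ∠CZF = 140.4° ✓; |ZF| = 8.700 ✓; ∠ZFG = 86.10° ✓; |FG| = 17.90 ✗.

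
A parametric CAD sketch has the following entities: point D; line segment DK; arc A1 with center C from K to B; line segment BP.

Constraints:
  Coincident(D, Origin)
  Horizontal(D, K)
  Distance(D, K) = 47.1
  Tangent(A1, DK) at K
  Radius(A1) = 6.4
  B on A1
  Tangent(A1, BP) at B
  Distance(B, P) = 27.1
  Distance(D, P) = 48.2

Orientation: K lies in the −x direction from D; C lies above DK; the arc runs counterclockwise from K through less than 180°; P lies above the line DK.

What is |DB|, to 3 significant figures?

41.1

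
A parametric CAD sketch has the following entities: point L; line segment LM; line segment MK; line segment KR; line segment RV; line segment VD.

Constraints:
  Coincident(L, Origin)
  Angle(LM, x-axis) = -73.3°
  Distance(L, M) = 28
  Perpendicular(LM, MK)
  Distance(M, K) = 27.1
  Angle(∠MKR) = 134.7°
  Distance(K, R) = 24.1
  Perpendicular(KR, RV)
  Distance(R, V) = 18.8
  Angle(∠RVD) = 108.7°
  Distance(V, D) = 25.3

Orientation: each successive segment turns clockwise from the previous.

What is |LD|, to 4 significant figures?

12.07

The perpendicularity gives RV at right angles to KR, so RV runs at 61.40°; with |RV| = 18.8, V = (-30.07, -6.564). ∠RVD = 108.7° gives VD at -9.900° from the x-axis; with |VD| = 25.3, D = (-5.148, -10.91). Then |LD| = |D − L| = 12.07.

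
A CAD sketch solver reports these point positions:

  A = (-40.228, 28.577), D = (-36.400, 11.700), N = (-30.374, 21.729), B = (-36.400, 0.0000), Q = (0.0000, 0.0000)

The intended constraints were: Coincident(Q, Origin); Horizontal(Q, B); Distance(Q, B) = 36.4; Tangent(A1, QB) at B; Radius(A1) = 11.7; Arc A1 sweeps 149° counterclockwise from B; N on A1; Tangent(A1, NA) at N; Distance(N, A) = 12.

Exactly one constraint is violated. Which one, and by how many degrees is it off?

Tangent(A1, NA) at N — off by 3.80°.

Q = (0.00, 0.00) ✓; Q.y = 0.00, B.y = 0.00 ✓; |QB| = 36.40 ✓; ∠(DB, BQ) = 90.00° ✓; |DB| = 11.70 ✓; bearing(D→N) − bearing(D→B) = 149.0° ✓; |DN| = 11.70 ✓; ∠(DN, NA) = 93.80° ✗; |NA| = 12.00 ✓.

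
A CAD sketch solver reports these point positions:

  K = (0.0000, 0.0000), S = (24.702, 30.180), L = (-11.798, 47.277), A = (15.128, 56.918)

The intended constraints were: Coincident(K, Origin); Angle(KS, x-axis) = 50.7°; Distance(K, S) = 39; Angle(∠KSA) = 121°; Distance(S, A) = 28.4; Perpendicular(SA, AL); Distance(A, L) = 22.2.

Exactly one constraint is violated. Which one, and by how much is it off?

Distance(A, L) = 22.2 — off by 6.40.

K = (0.00, 0.00) ✓; KS at 50.70° ✓; |KS| = 39.00 ✓; ∠KSA = 121.0° ✓; |SA| = 28.40 ✓; ∠(SA, AL) = 90.00° ✓; |AL| = 28.60 ✗.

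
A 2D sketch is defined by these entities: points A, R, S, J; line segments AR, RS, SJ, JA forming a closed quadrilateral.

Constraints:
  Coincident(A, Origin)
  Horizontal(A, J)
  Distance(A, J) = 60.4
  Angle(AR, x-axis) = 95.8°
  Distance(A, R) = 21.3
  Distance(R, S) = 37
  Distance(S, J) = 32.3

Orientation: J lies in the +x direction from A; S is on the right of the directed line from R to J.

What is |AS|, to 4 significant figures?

28.10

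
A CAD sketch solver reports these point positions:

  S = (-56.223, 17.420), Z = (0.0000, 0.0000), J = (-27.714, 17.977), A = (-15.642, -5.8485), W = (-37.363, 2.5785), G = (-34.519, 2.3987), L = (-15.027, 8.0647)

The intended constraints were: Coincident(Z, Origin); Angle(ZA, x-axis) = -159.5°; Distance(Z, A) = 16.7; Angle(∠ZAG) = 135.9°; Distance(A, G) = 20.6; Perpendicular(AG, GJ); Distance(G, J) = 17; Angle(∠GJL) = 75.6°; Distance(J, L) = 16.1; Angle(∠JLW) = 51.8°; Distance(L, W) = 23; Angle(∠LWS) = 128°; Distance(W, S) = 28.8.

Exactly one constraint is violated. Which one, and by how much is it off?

Distance(W, S) = 28.8 — off by 4.80.

Z = (0.00, 0.00) ✓; ZA at -159.5° ✓; |ZA| = 16.70 ✓; ∠ZAG = 135.9° ✓; |AG| = 20.60 ✓; ∠(AG, GJ) = 90.00° ✓; |GJ| = 17.00 ✓; ∠GJL = 75.60° ✓; |JL| = 16.10 ✓; ∠JLW = 51.80° ✓; |LW| = 23.00 ✓; ∠LWS = 128.0° ✓; |WS| = 24.00 ✗.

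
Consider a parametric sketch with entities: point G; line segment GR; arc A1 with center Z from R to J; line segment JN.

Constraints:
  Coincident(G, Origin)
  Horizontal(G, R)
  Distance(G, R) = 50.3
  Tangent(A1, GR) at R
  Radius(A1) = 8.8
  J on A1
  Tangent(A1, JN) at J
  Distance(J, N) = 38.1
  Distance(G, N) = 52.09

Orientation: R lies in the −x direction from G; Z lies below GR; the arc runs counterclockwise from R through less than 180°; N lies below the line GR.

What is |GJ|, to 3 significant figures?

58.6

G is at the origin; G and R share the same y with |GR| = 50.3 and R on the −x side, so R = (-50.3, 0.00). A1 meets GR tangentially, so ZR is at right angles to GR, so Z = R + (0, -8.8) = (-50.3, -8.80). Since ZJ ⟂ JN (tangency), |ZN| = √(8.8² + 38.1²) = 39.1 regardless of where J sits on A1. So N lies on both circle(G, 52.09) and circle(Z, 39.1); the below-GR intersection is N = (-30.3, -42.4). J is the foot of the tangent from N: J = (-56.7, -14.9).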